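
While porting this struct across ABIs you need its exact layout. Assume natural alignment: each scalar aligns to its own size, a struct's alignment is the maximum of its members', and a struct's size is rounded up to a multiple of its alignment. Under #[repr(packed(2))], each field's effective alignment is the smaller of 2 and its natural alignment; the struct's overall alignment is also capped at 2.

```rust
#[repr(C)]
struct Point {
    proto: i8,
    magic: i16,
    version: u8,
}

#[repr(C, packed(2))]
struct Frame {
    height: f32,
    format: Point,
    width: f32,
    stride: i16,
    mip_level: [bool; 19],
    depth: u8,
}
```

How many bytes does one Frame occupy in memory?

36 bytes

Point: 0..1  proto  (1B, 1-aligned); 1..2  -- padding (1B); 2..4  magic  (2B, 2-aligned); 4..5  version  (1B, 1-aligned); 5..6  -- tail padding (1B); sizeof = 6, alignof = 2
0..4  height  (4B, 2-aligned)
4..10  format  (6B, 2-aligned)
10..14  width  (4B, 2-aligned)
14..16  stride  (2B, 2-aligned)
16..35  mip_level  (19B, 1-aligned)
35..36  depth  (1B, 1-aligned)
sizeof = 36, alignof = 2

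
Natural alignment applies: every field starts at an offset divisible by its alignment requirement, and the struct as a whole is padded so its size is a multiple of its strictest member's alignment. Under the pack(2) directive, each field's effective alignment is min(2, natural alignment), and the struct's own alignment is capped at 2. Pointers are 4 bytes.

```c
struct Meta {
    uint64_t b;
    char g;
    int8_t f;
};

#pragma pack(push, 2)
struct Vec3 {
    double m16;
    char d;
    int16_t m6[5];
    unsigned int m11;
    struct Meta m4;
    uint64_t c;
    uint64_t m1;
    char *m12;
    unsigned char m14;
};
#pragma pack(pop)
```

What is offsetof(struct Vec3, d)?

8

Meta: 0..8  b  (8B, 8-aligned); 8..9  g  (1B, 1-aligned); 9..10  f  (1B, 1-aligned); 10..16  -- tail padding (6B); sizeof = 16, alignof = 8
0..8  m16  (8B, 2-aligned)
8..9  d  (1B, 1-aligned)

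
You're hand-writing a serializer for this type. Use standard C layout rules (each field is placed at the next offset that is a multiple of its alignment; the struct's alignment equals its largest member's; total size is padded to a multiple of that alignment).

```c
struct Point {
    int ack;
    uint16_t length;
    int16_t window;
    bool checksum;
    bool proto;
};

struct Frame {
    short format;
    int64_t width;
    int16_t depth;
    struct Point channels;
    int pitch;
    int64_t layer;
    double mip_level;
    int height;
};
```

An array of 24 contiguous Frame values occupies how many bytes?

Point: ack at 0 (size 4, align 4) → ends 4; length at 4 (size 2, align 2) → ends 6; window at 6 (size 2, align 2) → ends 8; checksum at 8 (size 1, align 1) → ends 9; proto at 9 (size 1, align 1) → ends 10; tail pad 2 to reach multiple of 4; total 12 bytes, alignment 4
format at 0 (size 2, align 2) → ends 2
pad 6 to align 8 for width
width at 8 (size 8, align 8) → ends 16
depth at 16 (size 2, align 2) → ends 18
pad 2 to align 4 for channels
channels at 20 (size 12, align 4) → ends 32
pitch at 32 (size 4, align 4) → ends 36
pad 4 to align 8 for layer
layer at 40 (size 8, align 8) → ends 48
mip_level at 48 (size 8, align 8) → ends 56
height at 56 (size 4, align 4) → ends 60
tail pad 4 to reach multiple of 8
total 64 bytes, alignment 8
array of 24: 24 × 64 = 1536

1536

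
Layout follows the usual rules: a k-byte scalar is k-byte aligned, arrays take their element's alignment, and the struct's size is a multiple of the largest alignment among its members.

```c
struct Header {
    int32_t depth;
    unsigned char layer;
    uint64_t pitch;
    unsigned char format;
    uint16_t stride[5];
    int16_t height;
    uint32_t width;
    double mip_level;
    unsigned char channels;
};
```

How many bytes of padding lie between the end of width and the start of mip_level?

@0: depth [4B, align 4] → 4
@4: layer [1B, align 1] → 5
+3 pad (align 8)
@8: pitch [8B, align 8] → 16
@16: format [1B, align 1] → 17
+1 pad (align 2)
@18: stride [10B, align 2] → 28
@28: height [2B, align 2] → 30
+2 pad (align 4)
@32: width [4B, align 4] → 36
+4 pad (align 8)
@40: mip_level [8B, align 8] → 48

4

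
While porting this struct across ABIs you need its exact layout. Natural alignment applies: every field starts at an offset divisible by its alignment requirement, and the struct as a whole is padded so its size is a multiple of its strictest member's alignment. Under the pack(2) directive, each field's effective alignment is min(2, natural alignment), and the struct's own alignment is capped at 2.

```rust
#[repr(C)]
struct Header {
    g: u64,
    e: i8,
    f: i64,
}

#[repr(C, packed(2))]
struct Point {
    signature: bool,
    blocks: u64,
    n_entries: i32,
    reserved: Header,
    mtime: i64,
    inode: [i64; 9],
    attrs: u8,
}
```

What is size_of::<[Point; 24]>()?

Header: @0: g [8B, align 8] → 8; @8: e [1B, align 1] → 9; +7 pad (align 8); @16: f [8B, align 8] → 24; size 24, align 8
@0: signature [1B, align 1] → 1
+1 pad (align 2)
@2: blocks [8B, align 2] → 10
@10: n_entries [4B, align 2] → 14
@14: reserved [24B, align 2] → 38
@38: mtime [8B, align 2] → 46
@46: inode [72B, align 2] → 118
@118: attrs [1B, align 1] → 119
+1 tail pad (align 2)
size 120, align 2
array of 24: 24 × 120 = 2880

2880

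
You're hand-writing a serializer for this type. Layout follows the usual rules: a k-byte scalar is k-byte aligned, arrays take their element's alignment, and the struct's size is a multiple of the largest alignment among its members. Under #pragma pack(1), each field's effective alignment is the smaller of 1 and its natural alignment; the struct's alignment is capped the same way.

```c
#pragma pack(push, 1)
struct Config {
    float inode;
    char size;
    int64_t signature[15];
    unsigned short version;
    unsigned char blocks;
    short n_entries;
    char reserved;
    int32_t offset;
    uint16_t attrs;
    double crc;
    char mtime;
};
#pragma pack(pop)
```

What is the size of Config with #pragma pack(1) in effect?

0..4  inode  (4B, 1-aligned)
4..5  size  (1B, 1-aligned)
5..125  signature  (120B, 1-aligned)
125..127  version  (2B, 1-aligned)
127..128  blocks  (1B, 1-aligned)
128..130  n_entries  (2B, 1-aligned)
130..131  reserved  (1B, 1-aligned)
131..135  offset  (4B, 1-aligned)
135..137  attrs  (2B, 1-aligned)
137..145  crc  (8B, 1-aligned)
145..146  mtime  (1B, 1-aligned)
sizeof = 146, alignof = 1

146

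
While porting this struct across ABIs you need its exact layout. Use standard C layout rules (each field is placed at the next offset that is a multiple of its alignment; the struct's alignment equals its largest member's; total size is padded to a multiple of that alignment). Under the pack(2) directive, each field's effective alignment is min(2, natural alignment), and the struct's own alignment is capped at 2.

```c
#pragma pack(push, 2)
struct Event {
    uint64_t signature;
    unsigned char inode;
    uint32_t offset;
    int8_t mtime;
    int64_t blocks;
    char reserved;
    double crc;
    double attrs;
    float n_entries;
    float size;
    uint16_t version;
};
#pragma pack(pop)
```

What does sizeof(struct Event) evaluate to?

52 bytes

@0: signature [8B, align 2] → 8
@8: inode [1B, align 1] → 9
+1 pad (align 2)
@10: offset [4B, align 2] → 14
@14: mtime [1B, align 1] → 15
+1 pad (align 2)
@16: blocks [8B, align 2] → 24
@24: reserved [1B, align 1] → 25
+1 pad (align 2)
@26: crc [8B, align 2] → 34
@34: attrs [8B, align 2] → 42
@42: n_entries [4B, align 2] → 46
@46: size [4B, align 2] → 50
@50: version [2B, align 2] → 52
size 52, align 2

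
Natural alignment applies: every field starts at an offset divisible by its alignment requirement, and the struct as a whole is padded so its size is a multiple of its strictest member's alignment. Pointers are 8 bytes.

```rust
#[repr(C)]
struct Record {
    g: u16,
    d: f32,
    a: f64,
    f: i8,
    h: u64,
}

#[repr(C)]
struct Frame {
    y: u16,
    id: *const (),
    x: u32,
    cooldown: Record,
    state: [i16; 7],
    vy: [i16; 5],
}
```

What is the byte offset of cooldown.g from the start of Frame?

Record: 0..2  g  (2B, 2-aligned); 2..4  -- padding (2B); 4..8  d  (4B, 4-aligned); 8..16  a  (8B, 8-aligned); 16..17  f  (1B, 1-aligned); 17..24  -- padding (7B); 24..32  h  (8B, 8-aligned); sizeof = 32, alignof = 8
0..2  y  (2B, 2-aligned)
2..8  -- padding (6B)
8..16  id  (8B, 8-aligned)
16..20  x  (4B, 4-aligned)
20..24  -- padding (4B)
24..56  cooldown  (32B, 8-aligned)
within Record: g at 0
24 + 0 = 24

24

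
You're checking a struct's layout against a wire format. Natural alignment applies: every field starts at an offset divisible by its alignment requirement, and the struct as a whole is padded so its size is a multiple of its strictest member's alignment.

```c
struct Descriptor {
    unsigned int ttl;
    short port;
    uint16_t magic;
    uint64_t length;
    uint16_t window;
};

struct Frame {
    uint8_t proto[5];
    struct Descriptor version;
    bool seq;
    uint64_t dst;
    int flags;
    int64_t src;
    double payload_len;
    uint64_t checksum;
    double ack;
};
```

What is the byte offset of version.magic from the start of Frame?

14

Descriptor: 0..4  ttl  (4B, 4-aligned); 4..6  port  (2B, 2-aligned); 6..8  magic  (2B, 2-aligned); 8..16  length  (8B, 8-aligned); 16..18  window  (2B, 2-aligned); 18..24  -- tail padding (6B); sizeof = 24, alignof = 8
0..5  proto  (5B, 1-aligned)
5..8  -- padding (3B)
8..32  version  (24B, 8-aligned)
within Descriptor: magic at 6
8 + 6 = 14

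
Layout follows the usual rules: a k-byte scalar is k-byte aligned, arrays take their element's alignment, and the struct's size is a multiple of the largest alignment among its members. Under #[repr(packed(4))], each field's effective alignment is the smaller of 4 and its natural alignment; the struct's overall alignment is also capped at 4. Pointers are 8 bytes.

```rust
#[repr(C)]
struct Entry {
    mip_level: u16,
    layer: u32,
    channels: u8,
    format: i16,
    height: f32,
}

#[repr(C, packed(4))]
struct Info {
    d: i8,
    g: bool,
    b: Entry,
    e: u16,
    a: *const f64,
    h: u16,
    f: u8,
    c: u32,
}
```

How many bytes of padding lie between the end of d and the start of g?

0

Entry: @0: mip_level [2B, align 2] → 2; +2 pad (align 4); @4: layer [4B, align 4] → 8; @8: channels [1B, align 1] → 9; +1 pad (align 2); @10: format [2B, align 2] → 12; @12: height [4B, align 4] → 16; size 16, align 4
@0: d [1B, align 1] → 1
@1: g [1B, align 1] → 2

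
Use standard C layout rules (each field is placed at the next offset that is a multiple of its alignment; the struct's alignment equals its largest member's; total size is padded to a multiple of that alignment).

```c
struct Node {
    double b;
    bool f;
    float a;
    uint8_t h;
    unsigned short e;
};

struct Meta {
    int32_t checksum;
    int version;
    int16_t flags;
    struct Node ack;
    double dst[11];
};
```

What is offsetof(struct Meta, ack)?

Node: @0: b [8B, align 8] → 8; @8: f [1B, align 1] → 9; +3 pad (align 4); @12: a [4B, align 4] → 16; @16: h [1B, align 1] → 17; +1 pad (align 2); @18: e [2B, align 2] → 20; +4 tail pad (align 8); size 24, align 8
@0: checksum [4B, align 4] → 4
@4: version [4B, align 4] → 8
@8: flags [2B, align 2] → 10
+6 pad (align 8)
@16: ack [24B, align 8] → 40

16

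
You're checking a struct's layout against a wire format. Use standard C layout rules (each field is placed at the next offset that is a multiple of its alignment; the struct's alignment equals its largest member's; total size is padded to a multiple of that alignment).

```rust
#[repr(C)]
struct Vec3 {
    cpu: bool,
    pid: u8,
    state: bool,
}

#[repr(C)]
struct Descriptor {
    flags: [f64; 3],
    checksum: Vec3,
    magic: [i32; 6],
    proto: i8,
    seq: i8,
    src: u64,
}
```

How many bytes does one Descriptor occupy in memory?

Vec3: cpu at 0 (size 1, align 1) → ends 1; pid at 1 (size 1, align 1) → ends 2; state at 2 (size 1, align 1) → ends 3; total 3 bytes, alignment 1
flags at 0 (size 24, align 8) → ends 24
checksum at 24 (size 3, align 1) → ends 27
pad 1 to align 4 for magic
magic at 28 (size 24, align 4) → ends 52
proto at 52 (size 1, align 1) → ends 53
seq at 53 (size 1, align 1) → ends 54
pad 2 to align 8 for src
src at 56 (size 8, align 8) → ends 64
total 64 bytes, alignment 8

64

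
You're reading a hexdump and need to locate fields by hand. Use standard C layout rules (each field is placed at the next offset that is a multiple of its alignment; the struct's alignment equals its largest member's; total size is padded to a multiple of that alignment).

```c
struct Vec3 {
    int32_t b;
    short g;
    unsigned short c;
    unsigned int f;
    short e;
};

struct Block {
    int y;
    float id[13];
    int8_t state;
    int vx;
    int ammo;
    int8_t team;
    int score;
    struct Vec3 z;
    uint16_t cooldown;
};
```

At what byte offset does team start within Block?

Vec3: 0..4  b  (4B, 4-aligned); 4..6  g  (2B, 2-aligned); 6..8  c  (2B, 2-aligned); 8..12  f  (4B, 4-aligned); 12..14  e  (2B, 2-aligned); 14..16  -- tail padding (2B); sizeof = 16, alignof = 4
0..4  y  (4B, 4-aligned)
4..56  id  (52B, 4-aligned)
56..57  state  (1B, 1-aligned)
57..60  -- padding (3B)
60..64  vx  (4B, 4-aligned)
64..68  ammo  (4B, 4-aligned)
68..69  team  (1B, 1-aligned)

68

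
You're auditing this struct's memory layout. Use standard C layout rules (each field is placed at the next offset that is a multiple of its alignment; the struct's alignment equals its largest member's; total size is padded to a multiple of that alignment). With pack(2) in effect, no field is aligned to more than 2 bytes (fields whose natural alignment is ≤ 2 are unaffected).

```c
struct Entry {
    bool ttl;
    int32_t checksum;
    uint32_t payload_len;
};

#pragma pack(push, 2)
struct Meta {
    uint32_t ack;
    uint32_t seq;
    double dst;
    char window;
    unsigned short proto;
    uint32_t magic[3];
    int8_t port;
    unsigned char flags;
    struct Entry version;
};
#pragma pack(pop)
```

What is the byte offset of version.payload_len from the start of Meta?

42

Entry: 0..1  ttl  (1B, 1-aligned); 1..4  -- padding (3B); 4..8  checksum  (4B, 4-aligned); 8..12  payload_len  (4B, 4-aligned); sizeof = 12, alignof = 4
0..4  ack  (4B, 2-aligned)
4..8  seq  (4B, 2-aligned)
8..16  dst  (8B, 2-aligned)
16..17  window  (1B, 1-aligned)
17..18  -- padding (1B)
18..20  proto  (2B, 2-aligned)
20..32  magic  (12B, 2-aligned)
32..33  port  (1B, 1-aligned)
33..34  flags  (1B, 1-aligned)
34..46  version  (12B, 2-aligned)
within Entry: payload_len at 8
34 + 8 = 42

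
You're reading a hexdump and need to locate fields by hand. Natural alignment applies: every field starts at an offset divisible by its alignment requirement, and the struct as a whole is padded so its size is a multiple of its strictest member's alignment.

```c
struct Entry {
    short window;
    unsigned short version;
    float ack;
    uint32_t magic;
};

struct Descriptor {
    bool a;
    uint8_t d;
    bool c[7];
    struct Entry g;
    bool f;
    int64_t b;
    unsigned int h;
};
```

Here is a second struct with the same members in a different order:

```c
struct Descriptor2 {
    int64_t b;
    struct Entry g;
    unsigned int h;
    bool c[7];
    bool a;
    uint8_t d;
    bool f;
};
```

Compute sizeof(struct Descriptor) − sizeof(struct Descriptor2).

8

Entry: 0..2  window  (2B, 2-aligned); 2..4  version  (2B, 2-aligned); 4..8  ack  (4B, 4-aligned); 8..12  magic  (4B, 4-aligned); sizeof = 12, alignof = 4
0..1  a  (1B, 1-aligned)
1..2  d  (1B, 1-aligned)
2..9  c  (7B, 1-aligned)
9..12  -- padding (3B)
12..24  g  (12B, 4-aligned)
24..25  f  (1B, 1-aligned)
25..32  -- padding (7B)
32..40  b  (8B, 8-aligned)
40..44  h  (4B, 4-aligned)
44..48  -- tail padding (4B)
sizeof = 48, alignof = 8
— Descriptor2 —
0..8  b  (8B, 8-aligned)
8..20  g  (12B, 4-aligned)
20..24  h  (4B, 4-aligned)
24..31  c  (7B, 1-aligned)
31..32  a  (1B, 1-aligned)
32..33  d  (1B, 1-aligned)
33..34  f  (1B, 1-aligned)
34..40  -- tail padding (6B)
sizeof = 40, alignof = 8
48 − 40 = 8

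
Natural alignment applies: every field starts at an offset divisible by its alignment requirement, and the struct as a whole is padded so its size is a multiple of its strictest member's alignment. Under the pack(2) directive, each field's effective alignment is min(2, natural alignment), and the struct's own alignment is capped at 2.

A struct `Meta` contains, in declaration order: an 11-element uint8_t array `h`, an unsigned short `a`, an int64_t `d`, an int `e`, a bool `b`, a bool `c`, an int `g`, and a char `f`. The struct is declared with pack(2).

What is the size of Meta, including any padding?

34

@0: h [11B, align 1] → 11
+1 pad (align 2)
@12: a [2B, align 2] → 14
@14: d [8B, align 2] → 22
@22: e [4B, align 2] → 26
@26: b [1B, align 1] → 27
@27: c [1B, align 1] → 28
@28: g [4B, align 2] → 32
@32: f [1B, align 1] → 33
+1 tail pad (align 2)
size 34, align 2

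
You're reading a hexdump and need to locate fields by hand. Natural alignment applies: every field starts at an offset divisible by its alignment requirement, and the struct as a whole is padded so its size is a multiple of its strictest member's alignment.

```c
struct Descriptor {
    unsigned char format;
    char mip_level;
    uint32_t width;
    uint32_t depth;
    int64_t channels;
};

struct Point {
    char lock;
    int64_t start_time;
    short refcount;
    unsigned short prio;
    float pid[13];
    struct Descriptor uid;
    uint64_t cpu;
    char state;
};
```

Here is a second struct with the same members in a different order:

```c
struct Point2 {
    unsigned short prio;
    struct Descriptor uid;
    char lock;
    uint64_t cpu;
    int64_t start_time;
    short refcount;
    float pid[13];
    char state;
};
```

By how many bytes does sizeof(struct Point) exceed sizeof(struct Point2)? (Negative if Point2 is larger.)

Descriptor: 0..1  format  (1B, 1-aligned); 1..2  mip_level  (1B, 1-aligned); 2..4  -- padding (2B); 4..8  width  (4B, 4-aligned); 8..12  depth  (4B, 4-aligned); 12..16  -- padding (4B); 16..24  channels  (8B, 8-aligned); sizeof = 24, alignof = 8
0..1  lock  (1B, 1-aligned)
1..8  -- padding (7B)
8..16  start_time  (8B, 8-aligned)
16..18  refcount  (2B, 2-aligned)
18..20  prio  (2B, 2-aligned)
20..72  pid  (52B, 4-aligned)
72..96  uid  (24B, 8-aligned)
96..104  cpu  (8B, 8-aligned)
104..105  state  (1B, 1-aligned)
105..112  -- tail padding (7B)
sizeof = 112, alignof = 8
— Point2 —
0..2  prio  (2B, 2-aligned)
2..8  -- padding (6B)
8..32  uid  (24B, 8-aligned)
32..33  lock  (1B, 1-aligned)
33..40  -- padding (7B)
40..48  cpu  (8B, 8-aligned)
48..56  start_time  (8B, 8-aligned)
56..58  refcount  (2B, 2-aligned)
58..60  -- padding (2B)
60..112  pid  (52B, 4-aligned)
112..113  state  (1B, 1-aligned)
113..120  -- tail padding (7B)
sizeof = 120, alignof = 8
112 − 120 = -8

-8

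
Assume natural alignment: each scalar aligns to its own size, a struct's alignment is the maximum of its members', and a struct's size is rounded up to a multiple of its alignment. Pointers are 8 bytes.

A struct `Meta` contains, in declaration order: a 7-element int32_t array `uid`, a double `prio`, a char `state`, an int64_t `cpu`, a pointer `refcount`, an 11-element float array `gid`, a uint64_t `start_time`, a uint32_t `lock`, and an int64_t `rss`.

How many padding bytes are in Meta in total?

19

0..28  uid  (28B, 4-aligned)
28..32  -- padding (4B)
32..40  prio  (8B, 8-aligned)
40..41  state  (1B, 1-aligned)
41..48  -- padding (7B)
48..56  cpu  (8B, 8-aligned)
56..64  refcount  (8B, 8-aligned)
64..108  gid  (44B, 4-aligned)
108..112  -- padding (4B)
112..120  start_time  (8B, 8-aligned)
120..124  lock  (4B, 4-aligned)
124..128  -- padding (4B)
128..136  rss  (8B, 8-aligned)
sizeof = 136, alignof = 8
data bytes 117, size 136 → padding 19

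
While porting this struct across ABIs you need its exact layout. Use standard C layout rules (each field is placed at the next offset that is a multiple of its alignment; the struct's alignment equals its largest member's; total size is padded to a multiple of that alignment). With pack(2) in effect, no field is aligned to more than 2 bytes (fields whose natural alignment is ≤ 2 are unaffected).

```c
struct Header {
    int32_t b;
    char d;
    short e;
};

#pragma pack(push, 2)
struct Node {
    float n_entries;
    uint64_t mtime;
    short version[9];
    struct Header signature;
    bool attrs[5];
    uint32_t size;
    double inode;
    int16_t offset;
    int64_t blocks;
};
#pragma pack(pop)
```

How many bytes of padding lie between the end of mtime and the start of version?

Header: b at 0 (size 4, align 4) → ends 4; d at 4 (size 1, align 1) → ends 5; pad 1 to align 2 for e; e at 6 (size 2, align 2) → ends 8; total 8 bytes, alignment 4
n_entries at 0 (size 4, align 2) → ends 4
mtime at 4 (size 8, align 2) → ends 12
version at 12 (size 18, align 2) → ends 30

0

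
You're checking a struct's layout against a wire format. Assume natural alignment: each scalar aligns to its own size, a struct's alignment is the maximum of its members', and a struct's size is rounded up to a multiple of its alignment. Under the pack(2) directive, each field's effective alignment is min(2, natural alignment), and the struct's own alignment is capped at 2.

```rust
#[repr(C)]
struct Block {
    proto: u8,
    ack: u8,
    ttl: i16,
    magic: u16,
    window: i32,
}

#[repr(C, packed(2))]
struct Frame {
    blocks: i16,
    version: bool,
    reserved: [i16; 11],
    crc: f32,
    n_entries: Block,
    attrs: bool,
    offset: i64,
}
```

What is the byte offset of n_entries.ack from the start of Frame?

31

Block: @0: proto [1B, align 1] → 1; @1: ack [1B, align 1] → 2; @2: ttl [2B, align 2] → 4; @4: magic [2B, align 2] → 6; +2 pad (align 4); @8: window [4B, align 4] → 12; size 12, align 4
@0: blocks [2B, align 2] → 2
@2: version [1B, align 1] → 3
+1 pad (align 2)
@4: reserved [22B, align 2] → 26
@26: crc [4B, align 2] → 30
@30: n_entries [12B, align 2] → 42
within Block: ack at 1
30 + 1 = 31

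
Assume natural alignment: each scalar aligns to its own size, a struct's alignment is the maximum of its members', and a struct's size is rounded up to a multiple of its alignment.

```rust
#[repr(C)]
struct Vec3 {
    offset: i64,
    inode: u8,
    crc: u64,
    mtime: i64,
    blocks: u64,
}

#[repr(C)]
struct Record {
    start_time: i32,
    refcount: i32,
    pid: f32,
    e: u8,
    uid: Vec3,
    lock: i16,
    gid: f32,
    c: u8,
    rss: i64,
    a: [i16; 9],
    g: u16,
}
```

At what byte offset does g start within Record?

Vec3: offset at 0 (size 8, align 8) → ends 8; inode at 8 (size 1, align 1) → ends 9; pad 7 to align 8 for crc; crc at 16 (size 8, align 8) → ends 24; mtime at 24 (size 8, align 8) → ends 32; blocks at 32 (size 8, align 8) → ends 40; total 40 bytes, alignment 8
start_time at 0 (size 4, align 4) → ends 4
refcount at 4 (size 4, align 4) → ends 8
pid at 8 (size 4, align 4) → ends 12
e at 12 (size 1, align 1) → ends 13
pad 3 to align 8 for uid
uid at 16 (size 40, align 8) → ends 56
lock at 56 (size 2, align 2) → ends 58
pad 2 to align 4 for gid
gid at 60 (size 4, align 4) → ends 64
c at 64 (size 1, align 1) → ends 65
pad 7 to align 8 for rss
rss at 72 (size 8, align 8) → ends 80
a at 80 (size 18, align 2) → ends 98
g at 98 (size 2, align 2) → ends 100

98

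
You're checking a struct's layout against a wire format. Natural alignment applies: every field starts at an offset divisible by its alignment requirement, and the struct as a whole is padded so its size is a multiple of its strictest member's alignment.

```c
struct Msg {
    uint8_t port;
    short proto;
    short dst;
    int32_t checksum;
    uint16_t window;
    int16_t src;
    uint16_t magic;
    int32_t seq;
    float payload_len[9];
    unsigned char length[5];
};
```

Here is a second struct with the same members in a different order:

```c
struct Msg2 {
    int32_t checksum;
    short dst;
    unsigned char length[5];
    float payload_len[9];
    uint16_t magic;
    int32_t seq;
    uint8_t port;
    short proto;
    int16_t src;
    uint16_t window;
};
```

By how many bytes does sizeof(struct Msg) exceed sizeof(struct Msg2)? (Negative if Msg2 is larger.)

4

@0: port [1B, align 1] → 1
+1 pad (align 2)
@2: proto [2B, align 2] → 4
@4: dst [2B, align 2] → 6
+2 pad (align 4)
@8: checksum [4B, align 4] → 12
@12: window [2B, align 2] → 14
@14: src [2B, align 2] → 16
@16: magic [2B, align 2] → 18
+2 pad (align 4)
@20: seq [4B, align 4] → 24
@24: payload_len [36B, align 4] → 60
@60: length [5B, align 1] → 65
+3 tail pad (align 4)
size 68, align 4
— Msg2 —
@0: checksum [4B, align 4] → 4
@4: dst [2B, align 2] → 6
@6: length [5B, align 1] → 11
+1 pad (align 4)
@12: payload_len [36B, align 4] → 48
@48: magic [2B, align 2] → 50
+2 pad (align 4)
@52: seq [4B, align 4] → 56
@56: port [1B, align 1] → 57
+1 pad (align 2)
@58: proto [2B, align 2] → 60
@60: src [2B, align 2] → 62
@62: window [2B, align 2] → 64
size 64, align 4
68 − 64 = 4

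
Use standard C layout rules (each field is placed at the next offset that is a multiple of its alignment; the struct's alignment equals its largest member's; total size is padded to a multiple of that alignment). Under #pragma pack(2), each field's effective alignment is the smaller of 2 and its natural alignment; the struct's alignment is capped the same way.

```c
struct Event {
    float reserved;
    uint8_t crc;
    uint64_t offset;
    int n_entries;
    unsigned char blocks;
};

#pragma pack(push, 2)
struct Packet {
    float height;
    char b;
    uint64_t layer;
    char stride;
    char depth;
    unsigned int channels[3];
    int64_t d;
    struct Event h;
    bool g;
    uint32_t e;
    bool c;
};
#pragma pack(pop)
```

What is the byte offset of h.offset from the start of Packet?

44

Event: 0..4  reserved  (4B, 4-aligned); 4..5  crc  (1B, 1-aligned); 5..8  -- padding (3B); 8..16  offset  (8B, 8-aligned); 16..20  n_entries  (4B, 4-aligned); 20..21  blocks  (1B, 1-aligned); 21..24  -- tail padding (3B); sizeof = 24, alignof = 8
0..4  height  (4B, 2-aligned)
4..5  b  (1B, 1-aligned)
5..6  -- padding (1B)
6..14  layer  (8B, 2-aligned)
14..15  stride  (1B, 1-aligned)
15..16  depth  (1B, 1-aligned)
16..28  channels  (12B, 2-aligned)
28..36  d  (8B, 2-aligned)
36..60  h  (24B, 2-aligned)
within Event: offset at 8
36 + 8 = 44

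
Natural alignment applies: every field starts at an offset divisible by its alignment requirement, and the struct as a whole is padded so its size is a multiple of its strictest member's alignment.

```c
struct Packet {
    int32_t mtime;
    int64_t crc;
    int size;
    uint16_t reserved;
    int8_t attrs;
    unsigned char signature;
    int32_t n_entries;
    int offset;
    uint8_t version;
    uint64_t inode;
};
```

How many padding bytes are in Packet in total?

0..4  mtime  (4B, 4-aligned)
4..8  -- padding (4B)
8..16  crc  (8B, 8-aligned)
16..20  size  (4B, 4-aligned)
20..22  reserved  (2B, 2-aligned)
22..23  attrs  (1B, 1-aligned)
23..24  signature  (1B, 1-aligned)
24..28  n_entries  (4B, 4-aligned)
28..32  offset  (4B, 4-aligned)
32..33  version  (1B, 1-aligned)
33..40  -- padding (7B)
40..48  inode  (8B, 8-aligned)
sizeof = 48, alignof = 8
data bytes 37, size 48 → padding 11

11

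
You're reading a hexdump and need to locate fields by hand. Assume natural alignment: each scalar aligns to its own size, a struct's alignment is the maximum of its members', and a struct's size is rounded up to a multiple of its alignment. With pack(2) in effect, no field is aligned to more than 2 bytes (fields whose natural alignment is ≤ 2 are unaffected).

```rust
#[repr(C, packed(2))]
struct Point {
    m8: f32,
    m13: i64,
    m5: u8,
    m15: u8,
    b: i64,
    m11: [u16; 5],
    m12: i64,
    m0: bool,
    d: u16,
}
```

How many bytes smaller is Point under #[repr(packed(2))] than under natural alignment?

natural layout:
  @0: m8 [4B, align 4] → 4
  +4 pad (align 8)
  @8: m13 [8B, align 8] → 16
  @16: m5 [1B, align 1] → 17
  @17: m15 [1B, align 1] → 18
  +6 pad (align 8)
  @24: b [8B, align 8] → 32
  @32: m11 [10B, align 2] → 42
  +6 pad (align 8)
  @48: m12 [8B, align 8] → 56
  @56: m0 [1B, align 1] → 57
  +1 pad (align 2)
  @58: d [2B, align 2] → 60
  +4 tail pad (align 8)
  size 64, align 8
packed(2) layout:
  @0: m8 [4B, align 2] → 4
  @4: m13 [8B, align 2] → 12
  @12: m5 [1B, align 1] → 13
  @13: m15 [1B, align 1] → 14
  @14: b [8B, align 2] → 22
  @22: m11 [10B, align 2] → 32
  @32: m12 [8B, align 2] → 40
  @40: m0 [1B, align 1] → 41
  +1 pad (align 2)
  @42: d [2B, align 2] → 44
  size 44, align 2
64 − 44 = 20

20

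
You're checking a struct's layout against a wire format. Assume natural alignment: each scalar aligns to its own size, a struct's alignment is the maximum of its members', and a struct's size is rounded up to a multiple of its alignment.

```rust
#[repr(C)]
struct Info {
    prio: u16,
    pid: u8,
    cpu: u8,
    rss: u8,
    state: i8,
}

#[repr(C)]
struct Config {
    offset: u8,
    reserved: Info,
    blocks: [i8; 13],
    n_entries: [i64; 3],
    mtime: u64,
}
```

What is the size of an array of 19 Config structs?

Info: 0..2  prio  (2B, 2-aligned); 2..3  pid  (1B, 1-aligned); 3..4  cpu  (1B, 1-aligned); 4..5  rss  (1B, 1-aligned); 5..6  state  (1B, 1-aligned); sizeof = 6, alignof = 2
0..1  offset  (1B, 1-aligned)
1..2  -- padding (1B)
2..8  reserved  (6B, 2-aligned)
8..21  blocks  (13B, 1-aligned)
21..24  -- padding (3B)
24..48  n_entries  (24B, 8-aligned)
48..56  mtime  (8B, 8-aligned)
sizeof = 56, alignof = 8
array of 19: 19 × 56 = 1064

1064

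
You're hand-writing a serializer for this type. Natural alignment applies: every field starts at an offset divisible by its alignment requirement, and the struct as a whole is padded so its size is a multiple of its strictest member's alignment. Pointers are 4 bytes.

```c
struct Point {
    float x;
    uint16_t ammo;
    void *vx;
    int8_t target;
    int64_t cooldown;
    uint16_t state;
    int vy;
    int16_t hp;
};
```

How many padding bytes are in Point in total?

13

0..4  x  (4B, 4-aligned)
4..6  ammo  (2B, 2-aligned)
6..8  -- padding (2B)
8..12  vx  (4B, 4-aligned)
12..13  target  (1B, 1-aligned)
13..16  -- padding (3B)
16..24  cooldown  (8B, 8-aligned)
24..26  state  (2B, 2-aligned)
26..28  -- padding (2B)
28..32  vy  (4B, 4-aligned)
32..34  hp  (2B, 2-aligned)
34..40  -- tail padding (6B)
sizeof = 40, alignof = 8
data bytes 27, size 40 → padding 13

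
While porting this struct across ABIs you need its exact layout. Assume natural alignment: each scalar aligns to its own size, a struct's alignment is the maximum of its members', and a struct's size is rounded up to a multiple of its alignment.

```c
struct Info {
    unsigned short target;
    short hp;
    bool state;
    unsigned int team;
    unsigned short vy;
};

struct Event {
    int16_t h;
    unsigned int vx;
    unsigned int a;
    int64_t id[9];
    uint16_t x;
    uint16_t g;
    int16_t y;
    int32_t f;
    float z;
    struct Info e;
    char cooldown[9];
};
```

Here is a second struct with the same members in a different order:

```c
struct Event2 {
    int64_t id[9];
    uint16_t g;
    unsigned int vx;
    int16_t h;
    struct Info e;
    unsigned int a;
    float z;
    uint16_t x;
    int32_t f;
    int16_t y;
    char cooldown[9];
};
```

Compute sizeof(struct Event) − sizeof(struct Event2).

Info: 0..2  target  (2B, 2-aligned); 2..4  hp  (2B, 2-aligned); 4..5  state  (1B, 1-aligned); 5..8  -- padding (3B); 8..12  team  (4B, 4-aligned); 12..14  vy  (2B, 2-aligned); 14..16  -- tail padding (2B); sizeof = 16, alignof = 4
0..2  h  (2B, 2-aligned)
2..4  -- padding (2B)
4..8  vx  (4B, 4-aligned)
8..12  a  (4B, 4-aligned)
12..16  -- padding (4B)
16..88  id  (72B, 8-aligned)
88..90  x  (2B, 2-aligned)
90..92  g  (2B, 2-aligned)
92..94  y  (2B, 2-aligned)
94..96  -- padding (2B)
96..100  f  (4B, 4-aligned)
100..104  z  (4B, 4-aligned)
104..120  e  (16B, 4-aligned)
120..129  cooldown  (9B, 1-aligned)
129..136  -- tail padding (7B)
sizeof = 136, alignof = 8
— Event2 —
0..72  id  (72B, 8-aligned)
72..74  g  (2B, 2-aligned)
74..76  -- padding (2B)
76..80  vx  (4B, 4-aligned)
80..82  h  (2B, 2-aligned)
82..84  -- padding (2B)
84..100  e  (16B, 4-aligned)
100..104  a  (4B, 4-aligned)
104..108  z  (4B, 4-aligned)
108..110  x  (2B, 2-aligned)
110..112  -- padding (2B)
112..116  f  (4B, 4-aligned)
116..118  y  (2B, 2-aligned)
118..127  cooldown  (9B, 1-aligned)
127..128  -- tail padding (1B)
sizeof = 128, alignof = 8
136 − 128 = 8

8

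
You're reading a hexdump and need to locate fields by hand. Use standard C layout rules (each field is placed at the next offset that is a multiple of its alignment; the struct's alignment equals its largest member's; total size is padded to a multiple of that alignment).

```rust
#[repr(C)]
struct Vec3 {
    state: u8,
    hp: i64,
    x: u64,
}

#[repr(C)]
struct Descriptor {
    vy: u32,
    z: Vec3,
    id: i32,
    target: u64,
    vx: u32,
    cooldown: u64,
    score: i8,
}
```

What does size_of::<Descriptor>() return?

Vec3: @0: state [1B, align 1] → 1; +7 pad (align 8); @8: hp [8B, align 8] → 16; @16: x [8B, align 8] → 24; size 24, align 8
@0: vy [4B, align 4] → 4
+4 pad (align 8)
@8: z [24B, align 8] → 32
@32: id [4B, align 4] → 36
+4 pad (align 8)
@40: target [8B, align 8] → 48
@48: vx [4B, align 4] → 52
+4 pad (align 8)
@56: cooldown [8B, align 8] → 64
@64: score [1B, align 1] → 65
+7 tail pad (align 8)
size 72, align 8

72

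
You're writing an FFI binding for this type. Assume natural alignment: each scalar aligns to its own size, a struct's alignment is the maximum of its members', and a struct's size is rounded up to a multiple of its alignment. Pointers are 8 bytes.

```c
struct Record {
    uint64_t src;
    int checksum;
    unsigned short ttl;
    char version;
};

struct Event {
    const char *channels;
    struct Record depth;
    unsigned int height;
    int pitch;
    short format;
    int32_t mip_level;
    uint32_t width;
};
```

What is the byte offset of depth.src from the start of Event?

8

Record: 0..8  src  (8B, 8-aligned); 8..12  checksum  (4B, 4-aligned); 12..14  ttl  (2B, 2-aligned); 14..15  version  (1B, 1-aligned); 15..16  -- tail padding (1B); sizeof = 16, alignof = 8
0..8  channels  (8B, 8-aligned)
8..24  depth  (16B, 8-aligned)
within Record: src at 0
8 + 0 = 8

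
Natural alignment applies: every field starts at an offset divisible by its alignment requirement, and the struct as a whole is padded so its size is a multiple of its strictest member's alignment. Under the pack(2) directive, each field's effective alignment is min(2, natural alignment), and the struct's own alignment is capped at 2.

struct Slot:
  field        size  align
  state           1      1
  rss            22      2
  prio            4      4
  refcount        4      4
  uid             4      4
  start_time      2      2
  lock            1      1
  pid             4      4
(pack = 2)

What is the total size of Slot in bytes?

state at 0 (size 1, align 1) → ends 1
pad 1 to align 2 for rss
rss at 2 (size 22, align 2) → ends 24
prio at 24 (size 4, align 2) → ends 28
refcount at 28 (size 4, align 2) → ends 32
uid at 32 (size 4, align 2) → ends 36
start_time at 36 (size 2, align 2) → ends 38
lock at 38 (size 1, align 1) → ends 39
pad 1 to align 2 for pid
pid at 40 (size 4, align 2) → ends 44
total 44 bytes, alignment 2

44 bytes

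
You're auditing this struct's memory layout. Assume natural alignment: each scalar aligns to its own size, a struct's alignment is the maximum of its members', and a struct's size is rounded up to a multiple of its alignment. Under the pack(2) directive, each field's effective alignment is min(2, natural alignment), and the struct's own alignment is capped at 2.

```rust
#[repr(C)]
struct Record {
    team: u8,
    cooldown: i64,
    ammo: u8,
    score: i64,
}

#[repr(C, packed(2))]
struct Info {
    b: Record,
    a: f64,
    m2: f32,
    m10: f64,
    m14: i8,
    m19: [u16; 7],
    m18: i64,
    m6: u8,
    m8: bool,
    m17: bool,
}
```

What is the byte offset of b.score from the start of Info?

24

Record: team at 0 (size 1, align 1) → ends 1; pad 7 to align 8 for cooldown; cooldown at 8 (size 8, align 8) → ends 16; ammo at 16 (size 1, align 1) → ends 17; pad 7 to align 8 for score; score at 24 (size 8, align 8) → ends 32; total 32 bytes, alignment 8
b at 0 (size 32, align 2) → ends 32
within Record: score at 24
0 + 24 = 24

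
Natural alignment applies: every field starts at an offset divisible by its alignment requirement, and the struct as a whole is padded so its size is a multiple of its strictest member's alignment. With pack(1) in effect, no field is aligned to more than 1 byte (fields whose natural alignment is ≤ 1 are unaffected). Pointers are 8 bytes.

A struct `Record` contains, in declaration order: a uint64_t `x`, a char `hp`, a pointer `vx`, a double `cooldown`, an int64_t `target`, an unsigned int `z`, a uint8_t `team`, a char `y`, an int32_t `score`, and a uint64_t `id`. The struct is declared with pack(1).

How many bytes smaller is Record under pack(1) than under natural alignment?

natural layout:
  @0: x [8B, align 8] → 8
  @8: hp [1B, align 1] → 9
  +7 pad (align 8)
  @16: vx [8B, align 8] → 24
  @24: cooldown [8B, align 8] → 32
  @32: target [8B, align 8] → 40
  @40: z [4B, align 4] → 44
  @44: team [1B, align 1] → 45
  @45: y [1B, align 1] → 46
  +2 pad (align 4)
  @48: score [4B, align 4] → 52
  +4 pad (align 8)
  @56: id [8B, align 8] → 64
  size 64, align 8
packed(1) layout:
  @0: x [8B, align 1] → 8
  @8: hp [1B, align 1] → 9
  @9: vx [8B, align 1] → 17
  @17: cooldown [8B, align 1] → 25
  @25: target [8B, align 1] → 33
  @33: z [4B, align 1] → 37
  @37: team [1B, align 1] → 38
  @38: y [1B, align 1] → 39
  @39: score [4B, align 1] → 43
  @43: id [8B, align 1] → 51
  size 51, align 1
64 − 51 = 13

13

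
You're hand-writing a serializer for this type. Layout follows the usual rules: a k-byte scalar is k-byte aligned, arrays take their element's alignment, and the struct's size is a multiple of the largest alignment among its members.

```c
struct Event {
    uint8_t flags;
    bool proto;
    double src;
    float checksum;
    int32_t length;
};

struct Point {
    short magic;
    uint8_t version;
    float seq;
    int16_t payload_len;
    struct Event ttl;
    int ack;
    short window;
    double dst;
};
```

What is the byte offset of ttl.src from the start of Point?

24

Event: 0..1  flags  (1B, 1-aligned); 1..2  proto  (1B, 1-aligned); 2..8  -- padding (6B); 8..16  src  (8B, 8-aligned); 16..20  checksum  (4B, 4-aligned); 20..24  length  (4B, 4-aligned); sizeof = 24, alignof = 8
0..2  magic  (2B, 2-aligned)
2..3  version  (1B, 1-aligned)
3..4  -- padding (1B)
4..8  seq  (4B, 4-aligned)
8..10  payload_len  (2B, 2-aligned)
10..16  -- padding (6B)
16..40  ttl  (24B, 8-aligned)
within Event: src at 8
16 + 8 = 24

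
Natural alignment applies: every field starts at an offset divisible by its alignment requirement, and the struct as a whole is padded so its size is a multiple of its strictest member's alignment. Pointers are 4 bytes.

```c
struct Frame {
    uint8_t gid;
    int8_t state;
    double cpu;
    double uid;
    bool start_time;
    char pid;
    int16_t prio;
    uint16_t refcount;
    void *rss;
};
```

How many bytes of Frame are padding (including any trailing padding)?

0..1  gid  (1B, 1-aligned)
1..2  state  (1B, 1-aligned)
2..8  -- padding (6B)
8..16  cpu  (8B, 8-aligned)
16..24  uid  (8B, 8-aligned)
24..25  start_time  (1B, 1-aligned)
25..26  pid  (1B, 1-aligned)
26..28  prio  (2B, 2-aligned)
28..30  refcount  (2B, 2-aligned)
30..32  -- padding (2B)
32..36  rss  (4B, 4-aligned)
36..40  -- tail padding (4B)
sizeof = 40, alignof = 8
data bytes 28, size 40 → padding 12

12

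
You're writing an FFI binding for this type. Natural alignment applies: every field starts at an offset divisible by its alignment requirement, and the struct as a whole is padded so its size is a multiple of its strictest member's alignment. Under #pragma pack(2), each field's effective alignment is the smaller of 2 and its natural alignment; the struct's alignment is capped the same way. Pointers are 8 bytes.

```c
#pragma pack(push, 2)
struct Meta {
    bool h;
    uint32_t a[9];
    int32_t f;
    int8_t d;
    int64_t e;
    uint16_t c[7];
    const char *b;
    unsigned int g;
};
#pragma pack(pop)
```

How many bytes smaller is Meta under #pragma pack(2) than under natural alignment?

natural layout:
  @0: h [1B, align 1] → 1
  +3 pad (align 4)
  @4: a [36B, align 4] → 40
  @40: f [4B, align 4] → 44
  @44: d [1B, align 1] → 45
  +3 pad (align 8)
  @48: e [8B, align 8] → 56
  @56: c [14B, align 2] → 70
  +2 pad (align 8)
  @72: b [8B, align 8] → 80
  @80: g [4B, align 4] → 84
  +4 tail pad (align 8)
  size 88, align 8
packed(2) layout:
  @0: h [1B, align 1] → 1
  +1 pad (align 2)
  @2: a [36B, align 2] → 38
  @38: f [4B, align 2] → 42
  @42: d [1B, align 1] → 43
  +1 pad (align 2)
  @44: e [8B, align 2] → 52
  @52: c [14B, align 2] → 66
  @66: b [8B, align 2] → 74
  @74: g [4B, align 2] → 78
  size 78, align 2
88 − 78 = 10

10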